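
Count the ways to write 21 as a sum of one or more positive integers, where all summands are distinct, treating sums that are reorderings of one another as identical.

76

Counting exhaustively, 76 partitions satisfy the conditions.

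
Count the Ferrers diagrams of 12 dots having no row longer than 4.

34

There are too many to list fully; the first 12 (by largest part) are:
4 + 4 + 4
4 + 4 + 3 + 1
4 + 4 + 2 + 2
4 + 4 + 2 + 1 + 1
4 + 4 + 1 + 1 + 1 + 1
4 + 3 + 3 + 2
4 + 3 + 3 + 1 + 1
4 + 3 + 2 + 2 + 1
4 + 3 + 2 + 1 + 1 + 1
4 + 3 + 1 + 1 + 1 + 1 + 1
4 + 2 + 2 + 2 + 2
4 + 2 + 2 + 2 + 1 + 1
…and 22 more, for 34 total.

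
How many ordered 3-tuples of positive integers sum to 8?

Place 2 bars in the 7 internal gaps of a row of 8 dots: C(7,2) = 21.

21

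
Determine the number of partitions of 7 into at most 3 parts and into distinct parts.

5

Listing the qualifying partitions of 7:
7
6, 1
5, 2
4, 3
4, 2, 1
Counting gives 5.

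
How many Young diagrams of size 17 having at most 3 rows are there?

33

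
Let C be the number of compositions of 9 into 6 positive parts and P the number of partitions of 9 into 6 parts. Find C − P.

Ordered (compositions into 6 parts): C(8,5) = 56.
Partitions of 9 into exactly 6 parts: 3.
Difference: 56 − 3 = 53.

53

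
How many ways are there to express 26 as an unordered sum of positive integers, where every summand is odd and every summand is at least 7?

4

Enumerating:
19 + 7
17 + 9
15 + 11
13 + 13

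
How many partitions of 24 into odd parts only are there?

122

Enumerating by decreasing first part gives 122 partitions in all.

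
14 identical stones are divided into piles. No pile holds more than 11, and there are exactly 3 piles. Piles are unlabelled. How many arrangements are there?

15

The partitions of 14 that satisfy the conditions:
11+2+1
10+3+1
10+2+2
9+4+1
9+3+2
8+5+1
8+4+2
8+3+3
7+6+1
7+5+2
7+4+3
6+6+2
6+5+3
6+4+4
5+5+4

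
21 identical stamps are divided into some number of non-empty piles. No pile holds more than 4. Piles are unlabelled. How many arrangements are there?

120

Direct enumeration gives 120 partitions.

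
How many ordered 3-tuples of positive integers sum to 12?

By stars and bars with positive parts, the count is C(11,2) = 55.

55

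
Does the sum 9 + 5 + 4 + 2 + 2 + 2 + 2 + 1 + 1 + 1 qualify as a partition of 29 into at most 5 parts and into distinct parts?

The parts sum to 29, and the condition 'there are at most 5 summands' is violated.

No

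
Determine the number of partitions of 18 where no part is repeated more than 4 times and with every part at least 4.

Enumerating:
18
14,4
13,5
12,6
11,7
10,8
10,4,4
9,9
9,5,4
8,6,4
8,5,5
7,7,4
7,6,5
6,6,6
6,4,4,4
5,5,4,4
Counting gives 16.

16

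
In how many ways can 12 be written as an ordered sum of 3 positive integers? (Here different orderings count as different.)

By stars and bars with positive parts, the count is C(11,2) = 55.

55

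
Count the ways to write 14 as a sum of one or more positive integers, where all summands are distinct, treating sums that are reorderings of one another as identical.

Enumerating:
14
13 + 1
12 + 2
11 + 3
11 + 2 + 1
10 + 4
10 + 3 + 1
9 + 5
9 + 4 + 1
9 + 3 + 2
8 + 6
8 + 5 + 1
8 + 4 + 2
8 + 3 + 2 + 1
7 + 6 + 1
7 + 5 + 2
7 + 4 + 3
7 + 4 + 2 + 1
6 + 5 + 3
6 + 5 + 2 + 1
6 + 4 + 3 + 1
5 + 4 + 3 + 2
Counting gives 22.

22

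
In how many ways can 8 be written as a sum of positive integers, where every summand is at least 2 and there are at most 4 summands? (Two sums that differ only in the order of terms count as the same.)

They are:
8
6+2
5+3
4+4
4+2+2
3+3+2
2+2+2+2

7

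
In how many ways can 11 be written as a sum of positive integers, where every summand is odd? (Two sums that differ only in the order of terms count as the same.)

The partitions of 11 that satisfy the conditions:
11
9, 1, 1
7, 3, 1
7, 1, 1, 1, 1
5, 5, 1
5, 3, 3
5, 3, 1, 1, 1
5, 1, 1, 1, 1, 1, 1
3, 3, 3, 1, 1
3, 3, 1, 1, 1, 1, 1
3, 1, 1, 1, 1, 1, 1, 1, 1
1, 1, 1, 1, 1, 1, 1, 1, 1, 1, 1

12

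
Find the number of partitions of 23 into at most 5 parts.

291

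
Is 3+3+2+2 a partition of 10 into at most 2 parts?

No

The parts sum to 10, and the condition 'there are at most 2 summands' is violated.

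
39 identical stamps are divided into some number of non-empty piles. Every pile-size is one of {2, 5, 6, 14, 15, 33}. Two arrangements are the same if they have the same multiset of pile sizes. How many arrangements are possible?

A partial list (first 12 by largest part):
33,6
33,2,2,2
15,15,5,2,2
15,14,6,2,2
15,14,5,5
15,14,2,2,2,2,2
15,6,6,6,6
15,6,6,6,2,2,2
15,6,6,5,5,2
15,6,6,2,2,2,2,2,2
15,6,5,5,2,2,2,2
15,6,2,2,2,2,2,2,2,2,2
…and 27 more, for 39 total.

39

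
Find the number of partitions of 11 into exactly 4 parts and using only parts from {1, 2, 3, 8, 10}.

2

Enumerating:
8 + 1 + 1 + 1
3 + 3 + 3 + 2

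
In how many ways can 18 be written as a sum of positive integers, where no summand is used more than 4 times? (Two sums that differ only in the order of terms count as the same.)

Systematic enumeration (by largest part, then next-largest, …) yields 262.

262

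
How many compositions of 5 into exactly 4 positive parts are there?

Place 3 bars in the 4 internal gaps of a row of 5 dots: C(4,3) = 4.

4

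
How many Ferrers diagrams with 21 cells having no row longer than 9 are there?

598

Counting exhaustively, 598 partitions satisfy the conditions.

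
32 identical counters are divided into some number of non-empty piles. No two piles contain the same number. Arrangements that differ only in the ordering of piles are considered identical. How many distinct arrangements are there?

390

Enumerating by decreasing first part gives 390 partitions in all.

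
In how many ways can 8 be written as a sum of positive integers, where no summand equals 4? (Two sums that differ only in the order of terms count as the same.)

17

They are:
8
7+1
6+2
6+1+1
5+3
5+2+1
5+1+1+1
3+3+2
3+3+1+1
3+2+2+1
3+2+1+1+1
3+1+1+1+1+1
2+2+2+2
2+2+2+1+1
2+2+1+1+1+1
2+1+1+1+1+1+1
1+1+1+1+1+1+1+1
Counting gives 17.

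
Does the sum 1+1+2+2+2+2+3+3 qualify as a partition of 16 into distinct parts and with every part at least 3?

The parts sum to 16, and the condition 'all summands are distinct' is violated.

No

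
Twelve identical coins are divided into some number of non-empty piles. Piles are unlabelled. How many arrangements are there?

77

Direct enumeration gives 77 partitions.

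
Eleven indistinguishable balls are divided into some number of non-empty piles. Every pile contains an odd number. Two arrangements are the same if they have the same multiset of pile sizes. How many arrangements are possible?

12

Listing the qualifying partitions of 11:
11
9 + 1 + 1
7 + 3 + 1
7 + 1 + 1 + 1 + 1
5 + 5 + 1
5 + 3 + 3
5 + 3 + 1 + 1 + 1
5 + 1 + 1 + 1 + 1 + 1 + 1
3 + 3 + 3 + 1 + 1
3 + 3 + 1 + 1 + 1 + 1 + 1
3 + 1 + 1 + 1 + 1 + 1 + 1 + 1 + 1
1 + 1 + 1 + 1 + 1 + 1 + 1 + 1 + 1 + 1 + 1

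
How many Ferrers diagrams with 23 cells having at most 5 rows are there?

291

There are 291 such partitions.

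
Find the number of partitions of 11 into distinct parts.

12

The partitions of 11 that satisfy the conditions:
11
10+1
9+2
8+3
8+2+1
7+4
7+3+1
6+5
6+4+1
6+3+2
5+4+2
5+3+2+1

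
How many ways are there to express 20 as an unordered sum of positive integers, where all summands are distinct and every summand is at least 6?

5

Enumerating:
20
14+6
13+7
12+8
11+9
Counting gives 5.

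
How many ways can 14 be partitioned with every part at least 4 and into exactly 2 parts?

4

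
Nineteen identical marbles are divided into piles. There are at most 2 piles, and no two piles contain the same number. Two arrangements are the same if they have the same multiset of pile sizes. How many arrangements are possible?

10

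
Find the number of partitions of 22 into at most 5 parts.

255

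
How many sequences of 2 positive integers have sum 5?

4

By stars and bars with positive parts, the count is C(4,1) = 4.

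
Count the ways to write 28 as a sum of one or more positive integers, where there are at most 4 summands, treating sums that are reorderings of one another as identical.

There are 249 such partitions.

249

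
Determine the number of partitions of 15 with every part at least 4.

They are:
15
11 + 4
10 + 5
9 + 6
8 + 7
7 + 4 + 4
6 + 5 + 4
5 + 5 + 5

8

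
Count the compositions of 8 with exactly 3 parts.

21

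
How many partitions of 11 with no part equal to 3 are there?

There are too many to list fully; the first 12 (by largest part) are:
11
1+10
2+9
1+1+9
1+2+8
1+1+1+8
4+7
2+2+7
1+1+2+7
1+1+1+1+7
5+6
1+4+6
…and 22 more, for 34 total.

34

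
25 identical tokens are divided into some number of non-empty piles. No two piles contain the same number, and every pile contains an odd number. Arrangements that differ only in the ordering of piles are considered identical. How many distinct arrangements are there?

They are:
25
21,3,1
19,5,1
17,7,1
17,5,3
15,9,1
15,7,3
13,11,1
13,9,3
13,7,5
11,9,5
9,7,5,3,1

12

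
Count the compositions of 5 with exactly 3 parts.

6

Equivalently, choose which 2 of the 4 gaps become plus signs: C(4,2) = 6.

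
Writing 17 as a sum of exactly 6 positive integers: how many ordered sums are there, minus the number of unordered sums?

Ordered (compositions into 6 parts): C(16,5) = 4368.
Unordered (partitions into 6 parts): 44.
Difference: 4368 − 44 = 4324.

4324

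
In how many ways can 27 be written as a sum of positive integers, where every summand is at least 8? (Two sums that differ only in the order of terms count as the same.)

10

The partitions of 27 that satisfy the conditions:
27
8, 19
9, 18
10, 17
11, 16
12, 15
13, 14
8, 8, 11
8, 9, 10
9, 9, 9
That's 10 in total.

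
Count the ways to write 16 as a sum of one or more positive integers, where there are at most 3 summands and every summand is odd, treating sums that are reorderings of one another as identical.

4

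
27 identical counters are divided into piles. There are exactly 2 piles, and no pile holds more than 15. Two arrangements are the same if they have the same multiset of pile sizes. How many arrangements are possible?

Enumerating:
15+12
14+13
Counting gives 2.

2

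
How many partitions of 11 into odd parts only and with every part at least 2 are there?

2

They are:
11
5+3+3
That's 2 in total.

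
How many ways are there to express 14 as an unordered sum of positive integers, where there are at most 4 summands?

47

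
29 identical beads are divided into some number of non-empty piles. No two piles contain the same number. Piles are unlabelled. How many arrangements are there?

256

Counting exhaustively, 256 partitions satisfy the conditions.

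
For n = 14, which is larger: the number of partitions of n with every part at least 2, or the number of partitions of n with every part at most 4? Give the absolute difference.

13

Partitions of 14 with every part at least 2: 34.
Partitions of 14 with every part at most 4: 47.
|34 − 47| = 13.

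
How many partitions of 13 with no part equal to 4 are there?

71

Systematic enumeration (by largest part, then next-largest, …) yields 71.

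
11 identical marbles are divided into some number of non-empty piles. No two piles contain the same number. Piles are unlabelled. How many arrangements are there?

12

The partitions of 11 that satisfy the conditions:
11
10 + 1
9 + 2
8 + 3
8 + 2 + 1
7 + 4
7 + 3 + 1
6 + 5
6 + 4 + 1
6 + 3 + 2
5 + 4 + 2
5 + 3 + 2 + 1
Counting gives 12.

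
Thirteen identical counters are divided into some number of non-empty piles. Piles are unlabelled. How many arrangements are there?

Systematic enumeration (by largest part, then next-largest, …) yields 101.

101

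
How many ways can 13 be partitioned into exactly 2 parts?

6

The partitions of 13 that satisfy the conditions:
12 + 1
11 + 2
10 + 3
9 + 4
8 + 5
7 + 6
That's 6 in total.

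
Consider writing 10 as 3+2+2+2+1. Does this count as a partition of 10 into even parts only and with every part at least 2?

The parts sum to 10, and the condition 'every summand is even' is violated.

No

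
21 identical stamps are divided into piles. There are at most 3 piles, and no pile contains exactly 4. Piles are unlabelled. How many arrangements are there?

There are too many to list fully; the first 12 (by largest part) are:
21
20,1
19,2
19,1,1
18,3
18,2,1
17,3,1
17,2,2
16,5
16,3,2
15,6
15,5,1
…and 27 more, for 39 total.

39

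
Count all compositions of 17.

The number of compositions of n is 2^(n−1); here 2^16 = 65536.

65536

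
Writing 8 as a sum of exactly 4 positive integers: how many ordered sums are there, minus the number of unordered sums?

Ordered (compositions into 4 parts): C(7,3) = 35.
Partitions of 8 into exactly 4 parts: 5.
Difference: 35 − 5 = 30.

30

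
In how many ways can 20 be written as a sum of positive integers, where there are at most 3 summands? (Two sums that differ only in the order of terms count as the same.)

There are too many to list fully; the first 12 (by largest part) are:
20
1,19
2,18
1,1,18
3,17
1,2,17
4,16
1,3,16
2,2,16
5,15
1,4,15
2,3,15
…and 32 more, for 44 total.

44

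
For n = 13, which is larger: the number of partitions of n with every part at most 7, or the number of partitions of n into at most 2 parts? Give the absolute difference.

75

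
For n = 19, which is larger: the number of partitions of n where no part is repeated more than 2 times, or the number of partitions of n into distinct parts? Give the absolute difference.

109

Partitions of 19 where no part is repeated more than 2 times: 163.
Partitions of 19 into distinct parts: 54.
|163 − 54| = 109.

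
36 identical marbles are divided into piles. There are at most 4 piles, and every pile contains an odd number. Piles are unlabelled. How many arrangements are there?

There are 73 such partitions.

73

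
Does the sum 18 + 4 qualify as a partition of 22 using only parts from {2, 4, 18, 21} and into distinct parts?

The parts sum to 22, and the condition 'each summand belongs to {2, 4, 18, 21}' holds; the condition 'all summands are distinct' holds.

Yes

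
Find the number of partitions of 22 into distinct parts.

89

Enumerating by decreasing first part gives 89 partitions in all.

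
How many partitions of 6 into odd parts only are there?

4

They are:
1, 5
3, 3
1, 1, 1, 3
1, 1, 1, 1, 1, 1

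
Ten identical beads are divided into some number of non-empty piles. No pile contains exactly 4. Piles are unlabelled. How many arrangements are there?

31

A partial list (first 12 by largest part):
10
1,9
2,8
1,1,8
3,7
1,2,7
1,1,1,7
1,3,6
2,2,6
1,1,2,6
1,1,1,1,6
5,5
…and 19 more, for 31 total.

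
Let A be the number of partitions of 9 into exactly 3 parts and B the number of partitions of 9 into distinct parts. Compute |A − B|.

1

Partitions of 9 into exactly 3 parts: 7.
Partitions of 9 into distinct parts: 8.
|7 − 8| = 1.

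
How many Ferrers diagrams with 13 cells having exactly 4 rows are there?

18

The partitions of 13 that satisfy the conditions:
1,1,1,10
1,1,2,9
1,1,3,8
1,2,2,8
1,1,4,7
1,2,3,7
2,2,2,7
1,1,5,6
1,2,4,6
1,3,3,6
2,2,3,6
1,2,5,5
1,3,4,5
2,2,4,5
2,3,3,5
1,4,4,4
2,3,4,4
3,3,3,4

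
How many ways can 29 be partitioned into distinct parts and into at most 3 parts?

71

Counting exhaustively, 71 partitions satisfy the conditions.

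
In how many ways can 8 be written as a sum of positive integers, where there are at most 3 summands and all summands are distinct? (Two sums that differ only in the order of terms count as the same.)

Enumerating:
8
7 + 1
6 + 2
5 + 3
5 + 2 + 1
4 + 3 + 1
Counting gives 6.

6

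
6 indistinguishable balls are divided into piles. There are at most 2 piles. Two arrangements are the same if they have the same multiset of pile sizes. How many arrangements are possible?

4

Enumerating:
6
1,5
2,4
3,3
That's 4 in total.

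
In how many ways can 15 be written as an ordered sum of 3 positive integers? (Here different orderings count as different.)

91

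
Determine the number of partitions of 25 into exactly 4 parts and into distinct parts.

54

There are too many to list fully; the first 12 (by largest part) are:
19 + 3 + 2 + 1
18 + 4 + 2 + 1
17 + 5 + 2 + 1
17 + 4 + 3 + 1
16 + 6 + 2 + 1
16 + 5 + 3 + 1
16 + 4 + 3 + 2
15 + 7 + 2 + 1
15 + 6 + 3 + 1
15 + 5 + 4 + 1
15 + 5 + 3 + 2
14 + 8 + 2 + 1
…and 42 more, for 54 total.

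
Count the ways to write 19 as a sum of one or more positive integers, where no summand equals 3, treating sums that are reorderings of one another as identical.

259

There are 259 such partitions.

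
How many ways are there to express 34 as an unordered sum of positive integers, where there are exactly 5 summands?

Systematic enumeration (by largest part, then next-largest, …) yields 603.

603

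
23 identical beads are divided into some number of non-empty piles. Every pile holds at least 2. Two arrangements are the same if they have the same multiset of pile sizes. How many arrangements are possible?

A full systematic count gives 253.

253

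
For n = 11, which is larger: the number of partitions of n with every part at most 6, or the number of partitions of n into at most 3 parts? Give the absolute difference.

28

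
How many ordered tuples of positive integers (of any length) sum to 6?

32

There are 5 gaps and each independently is a cut or not, giving 2^5 = 32.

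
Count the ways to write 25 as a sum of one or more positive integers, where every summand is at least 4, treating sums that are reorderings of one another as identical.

There are too many to list fully; the first 12 (by largest part) are:
25
4 + 21
5 + 20
6 + 19
7 + 18
8 + 17
4 + 4 + 17
9 + 16
4 + 5 + 16
10 + 15
4 + 6 + 15
5 + 5 + 15
…and 45 more, for 57 total.

57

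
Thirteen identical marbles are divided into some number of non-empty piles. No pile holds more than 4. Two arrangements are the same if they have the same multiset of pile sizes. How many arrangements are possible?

A partial list (first 12 by largest part):
4, 4, 4, 1
4, 4, 3, 2
4, 4, 3, 1, 1
4, 4, 2, 2, 1
4, 4, 2, 1, 1, 1
4, 4, 1, 1, 1, 1, 1
4, 3, 3, 3
4, 3, 3, 2, 1
4, 3, 3, 1, 1, 1
4, 3, 2, 2, 2
4, 3, 2, 2, 1, 1
4, 3, 2, 1, 1, 1, 1
…and 27 more, for 39 total.

39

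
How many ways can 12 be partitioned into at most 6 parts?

There are too many to list fully; the first 12 (by largest part) are:
12
1,11
2,10
1,1,10
3,9
1,2,9
1,1,1,9
4,8
1,3,8
2,2,8
1,1,2,8
1,1,1,1,8
…and 46 more, for 58 total.

58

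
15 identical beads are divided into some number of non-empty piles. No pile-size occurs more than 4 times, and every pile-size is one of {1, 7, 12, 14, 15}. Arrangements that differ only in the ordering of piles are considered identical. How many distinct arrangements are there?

They are:
15
14 + 1
12 + 1 + 1 + 1
7 + 7 + 1

4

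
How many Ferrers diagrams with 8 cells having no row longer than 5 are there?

Enumerating:
5,3
5,2,1
5,1,1,1
4,4
4,3,1
4,2,2
4,2,1,1
4,1,1,1,1
3,3,2
3,3,1,1
3,2,2,1
3,2,1,1,1
3,1,1,1,1,1
2,2,2,2
2,2,2,1,1
2,2,1,1,1,1
2,1,1,1,1,1,1
1,1,1,1,1,1,1,1

18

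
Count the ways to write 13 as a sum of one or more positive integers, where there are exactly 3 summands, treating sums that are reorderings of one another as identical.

14

Listing the qualifying partitions of 13:
11, 1, 1
10, 2, 1
9, 3, 1
9, 2, 2
8, 4, 1
8, 3, 2
7, 5, 1
7, 4, 2
7, 3, 3
6, 6, 1
6, 5, 2
6, 4, 3
5, 5, 3
5, 4, 4
That's 14 in total.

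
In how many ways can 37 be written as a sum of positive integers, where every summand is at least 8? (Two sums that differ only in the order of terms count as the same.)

There are too many to list fully; the first 12 (by largest part) are:
37
29+8
28+9
27+10
26+11
25+12
24+13
23+14
22+15
21+16
21+8+8
20+17
…and 27 more, for 39 total.

39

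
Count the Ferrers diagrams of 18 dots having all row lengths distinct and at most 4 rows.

43

A partial list (first 12 by largest part):
18
1+17
2+16
3+15
1+2+15
4+14
1+3+14
5+13
1+4+13
2+3+13
6+12
1+5+12
…and 31 more, for 43 total.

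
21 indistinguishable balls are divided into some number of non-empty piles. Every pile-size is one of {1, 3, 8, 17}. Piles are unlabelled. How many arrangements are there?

17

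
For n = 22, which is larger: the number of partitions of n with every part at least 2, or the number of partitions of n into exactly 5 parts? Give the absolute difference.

91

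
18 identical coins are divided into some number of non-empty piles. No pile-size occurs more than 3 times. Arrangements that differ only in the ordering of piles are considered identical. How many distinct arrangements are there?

208

Enumerating by decreasing first part gives 208 partitions in all.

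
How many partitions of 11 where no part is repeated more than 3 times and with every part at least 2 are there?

The partitions of 11 that satisfy the conditions:
11
2+9
3+8
4+7
2+2+7
5+6
2+3+6
2+4+5
3+3+5
2+2+2+5
3+4+4
2+2+3+4
2+3+3+3
That's 13 in total.

13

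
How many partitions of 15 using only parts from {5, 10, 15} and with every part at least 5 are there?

3

Enumerating:
15
5, 10
5, 5, 5
Counting gives 3.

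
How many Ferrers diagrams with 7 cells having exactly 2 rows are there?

3

Listing the qualifying partitions of 7:
1 + 6
2 + 5
3 + 4
Counting gives 3.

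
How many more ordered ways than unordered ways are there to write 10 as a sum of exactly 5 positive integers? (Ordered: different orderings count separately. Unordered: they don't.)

119

Compositions: C(9,4) = 126.
Unordered (partitions into 5 parts): 7.
Difference: 126 − 7 = 119.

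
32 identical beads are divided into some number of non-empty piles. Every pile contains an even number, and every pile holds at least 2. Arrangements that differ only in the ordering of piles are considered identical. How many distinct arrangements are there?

231

Direct enumeration gives 231 partitions.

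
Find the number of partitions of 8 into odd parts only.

They are:
1,7
3,5
1,1,1,5
1,1,3,3
1,1,1,1,1,3
1,1,1,1,1,1,1,1
That's 6 in total.

6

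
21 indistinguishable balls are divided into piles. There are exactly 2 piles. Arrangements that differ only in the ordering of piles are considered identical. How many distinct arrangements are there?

10

Listing the qualifying partitions of 21:
20, 1
19, 2
18, 3
17, 4
16, 5
15, 6
14, 7
13, 8
12, 9
11, 10
Counting gives 10.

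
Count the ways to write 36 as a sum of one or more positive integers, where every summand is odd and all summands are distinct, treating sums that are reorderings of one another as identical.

A partial list (first 12 by largest part):
35 + 1
33 + 3
31 + 5
29 + 7
27 + 9
27 + 5 + 3 + 1
25 + 11
25 + 7 + 3 + 1
23 + 13
23 + 9 + 3 + 1
23 + 7 + 5 + 1
21 + 15
…and 21 more, for 33 total.

33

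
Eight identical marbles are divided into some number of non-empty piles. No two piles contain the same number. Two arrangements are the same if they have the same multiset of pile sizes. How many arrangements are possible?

Enumerating:
8
7, 1
6, 2
5, 3
5, 2, 1
4, 3, 1
Counting gives 6.

6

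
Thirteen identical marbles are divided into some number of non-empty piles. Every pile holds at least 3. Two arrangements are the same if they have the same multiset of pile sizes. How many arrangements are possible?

10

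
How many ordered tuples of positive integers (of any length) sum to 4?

8

The number of compositions of n is 2^(n−1); here 2^3 = 8.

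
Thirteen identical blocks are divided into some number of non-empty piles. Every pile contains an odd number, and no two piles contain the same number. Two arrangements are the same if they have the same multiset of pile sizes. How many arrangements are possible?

Enumerating:
13
9,3,1
7,5,1
That's 3 in total.

3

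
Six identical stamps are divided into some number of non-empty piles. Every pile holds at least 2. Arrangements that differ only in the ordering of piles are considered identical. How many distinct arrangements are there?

4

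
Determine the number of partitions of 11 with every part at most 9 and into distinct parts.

Listing the qualifying partitions of 11:
2 + 9
3 + 8
1 + 2 + 8
4 + 7
1 + 3 + 7
5 + 6
1 + 4 + 6
2 + 3 + 6
2 + 4 + 5
1 + 2 + 3 + 5

10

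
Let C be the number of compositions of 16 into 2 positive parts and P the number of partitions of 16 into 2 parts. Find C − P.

7

Ordered (compositions into 2 parts): C(15,1) = 15.
Unordered (partitions into 2 parts): 8.
Difference: 15 − 8 = 7.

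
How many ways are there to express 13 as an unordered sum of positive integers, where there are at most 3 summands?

21

Listing the qualifying partitions of 13:
13
12 + 1
11 + 2
11 + 1 + 1
10 + 3
10 + 2 + 1
9 + 4
9 + 3 + 1
9 + 2 + 2
8 + 5
8 + 4 + 1
8 + 3 + 2
7 + 6
7 + 5 + 1
7 + 4 + 2
7 + 3 + 3
6 + 6 + 1
6 + 5 + 2
6 + 4 + 3
5 + 5 + 3
5 + 4 + 4
That's 21 in total.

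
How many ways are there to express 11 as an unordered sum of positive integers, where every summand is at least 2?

14

They are:
11
9+2
8+3
7+4
7+2+2
6+5
6+3+2
5+4+2
5+3+3
5+2+2+2
4+4+3
4+3+2+2
3+3+3+2
3+2+2+2+2
Counting gives 14.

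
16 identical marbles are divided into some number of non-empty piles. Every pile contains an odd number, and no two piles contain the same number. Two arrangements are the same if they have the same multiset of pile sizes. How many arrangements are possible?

5

Enumerating:
15,1
13,3
11,5
9,7
7,5,3,1
Counting gives 5.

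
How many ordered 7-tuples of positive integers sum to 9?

28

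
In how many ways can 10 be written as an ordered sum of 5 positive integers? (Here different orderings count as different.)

126

Equivalently, choose which 4 of the 9 gaps become plus signs: C(9,4) = 126.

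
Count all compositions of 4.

There are 3 gaps and each independently is a cut or not, giving 2^3 = 8.

8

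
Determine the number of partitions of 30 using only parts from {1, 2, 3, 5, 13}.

Systematic enumeration (by largest part, then next-largest, …) yields 313.

313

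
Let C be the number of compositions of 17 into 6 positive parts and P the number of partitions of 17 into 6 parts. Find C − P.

Compositions: C(16,5) = 4368.
Unordered (partitions into 6 parts): 44.
Difference: 4368 − 44 = 4324.

4324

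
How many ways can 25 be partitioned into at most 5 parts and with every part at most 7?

There are too many to list fully; the first 12 (by largest part) are:
7,7,7,4
7,7,7,3,1
7,7,7,2,2
7,7,6,5
7,7,6,4,1
7,7,6,3,2
7,7,5,5,1
7,7,5,4,2
7,7,5,3,3
7,7,4,4,3
7,6,6,6
7,6,6,5,1
…and 14 more, for 26 total.

26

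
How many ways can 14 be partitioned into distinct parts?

The partitions of 14 that satisfy the conditions:
14
13 + 1
12 + 2
11 + 3
11 + 2 + 1
10 + 4
10 + 3 + 1
9 + 5
9 + 4 + 1
9 + 3 + 2
8 + 6
8 + 5 + 1
8 + 4 + 2
8 + 3 + 2 + 1
7 + 6 + 1
7 + 5 + 2
7 + 4 + 3
7 + 4 + 2 + 1
6 + 5 + 3
6 + 5 + 2 + 1
6 + 4 + 3 + 1
5 + 4 + 3 + 2
Counting gives 22.

22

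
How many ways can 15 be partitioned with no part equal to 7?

154

A full systematic count gives 154.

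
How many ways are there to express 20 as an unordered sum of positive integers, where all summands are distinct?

64

A partial list (first 12 by largest part):
20
1,19
2,18
3,17
1,2,17
4,16
1,3,16
5,15
1,4,15
2,3,15
6,14
1,5,14
…and 52 more, for 64 total.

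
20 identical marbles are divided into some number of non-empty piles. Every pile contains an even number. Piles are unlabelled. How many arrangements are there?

There are too many to list fully; the first 12 (by largest part) are:
20
18,2
16,4
16,2,2
14,6
14,4,2
14,2,2,2
12,8
12,6,2
12,4,4
12,4,2,2
12,2,2,2,2
…and 30 more, for 42 total.

42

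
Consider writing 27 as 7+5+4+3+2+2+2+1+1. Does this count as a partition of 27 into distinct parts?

The parts sum to 27, and the condition 'all summands are distinct' is violated.

No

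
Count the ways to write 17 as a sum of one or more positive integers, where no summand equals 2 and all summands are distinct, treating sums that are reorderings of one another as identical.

22

Listing the qualifying partitions of 17:
17
1+16
3+14
4+13
1+3+13
5+12
1+4+12
6+11
1+5+11
7+10
1+6+10
3+4+10
8+9
1+7+9
3+5+9
1+3+4+9
3+6+8
4+5+8
1+3+5+8
4+6+7
1+3+6+7
1+4+5+7
Counting gives 22.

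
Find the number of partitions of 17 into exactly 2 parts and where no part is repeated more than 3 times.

8

They are:
16, 1
15, 2
14, 3
13, 4
12, 5
11, 6
10, 7
9, 8
That's 8 in total.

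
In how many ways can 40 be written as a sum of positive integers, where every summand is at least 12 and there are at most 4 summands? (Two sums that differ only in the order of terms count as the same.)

The partitions of 40 that satisfy the conditions:
40
28,12
27,13
26,14
25,15
24,16
23,17
22,18
21,19
20,20
16,12,12
15,13,12
14,14,12
14,13,13
That's 14 in total.

14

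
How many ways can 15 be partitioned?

A full systematic count gives 176.

176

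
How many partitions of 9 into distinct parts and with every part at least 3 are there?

The partitions of 9 that satisfy the conditions:
9
6, 3
5, 4

3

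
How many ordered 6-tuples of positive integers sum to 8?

21

Place 5 bars in the 7 internal gaps of a row of 8 dots: C(7,5) = 21.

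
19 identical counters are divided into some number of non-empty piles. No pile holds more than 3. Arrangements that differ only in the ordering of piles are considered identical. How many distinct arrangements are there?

40

There are too many to list fully; the first 12 (by largest part) are:
1, 3, 3, 3, 3, 3, 3
2, 2, 3, 3, 3, 3, 3
1, 1, 2, 3, 3, 3, 3, 3
1, 1, 1, 1, 3, 3, 3, 3, 3
1, 2, 2, 2, 3, 3, 3, 3
1, 1, 1, 2, 2, 3, 3, 3, 3
1, 1, 1, 1, 1, 2, 3, 3, 3, 3
1, 1, 1, 1, 1, 1, 1, 3, 3, 3, 3
2, 2, 2, 2, 2, 3, 3, 3
1, 1, 2, 2, 2, 2, 3, 3, 3
1, 1, 1, 1, 2, 2, 2, 3, 3, 3
1, 1, 1, 1, 1, 1, 2, 2, 3, 3, 3
…and 28 more, for 40 total.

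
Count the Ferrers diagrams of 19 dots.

Enumerating by decreasing first part gives 490 partitions in all.

490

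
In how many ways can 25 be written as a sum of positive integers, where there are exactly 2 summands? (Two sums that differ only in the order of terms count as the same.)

12

Enumerating:
24,1
23,2
22,3
21,4
20,5
19,6
18,7
17,8
16,9
15,10
14,11
13,12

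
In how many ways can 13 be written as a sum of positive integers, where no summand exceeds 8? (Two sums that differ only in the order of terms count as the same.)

Counting exhaustively, 89 partitions satisfy the conditions.

89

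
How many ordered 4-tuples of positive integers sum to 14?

Equivalently, choose which 3 of the 13 gaps become plus signs: C(13,3) = 286.

286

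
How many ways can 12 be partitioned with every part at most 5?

47

There are too many to list fully; the first 12 (by largest part) are:
5, 5, 2
5, 5, 1, 1
5, 4, 3
5, 4, 2, 1
5, 4, 1, 1, 1
5, 3, 3, 1
5, 3, 2, 2
5, 3, 2, 1, 1
5, 3, 1, 1, 1, 1
5, 2, 2, 2, 1
5, 2, 2, 1, 1, 1
5, 2, 1, 1, 1, 1, 1
…and 35 more, for 47 total.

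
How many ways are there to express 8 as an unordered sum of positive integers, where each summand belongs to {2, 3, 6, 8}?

4

They are:
8
6,2
3,3,2
2,2,2,2
That's 4 in total.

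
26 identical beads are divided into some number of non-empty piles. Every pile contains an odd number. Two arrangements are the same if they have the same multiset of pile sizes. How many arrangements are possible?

There are 165 such partitions.

165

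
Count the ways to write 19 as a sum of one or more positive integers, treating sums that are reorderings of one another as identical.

Systematic enumeration (by largest part, then next-largest, …) yields 490.

490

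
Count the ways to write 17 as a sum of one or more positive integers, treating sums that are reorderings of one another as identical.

297

Systematic enumeration (by largest part, then next-largest, …) yields 297.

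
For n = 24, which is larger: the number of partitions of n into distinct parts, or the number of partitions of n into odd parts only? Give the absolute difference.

Partitions of 24 into distinct parts: 122.
Partitions of 24 into odd parts only: 122.
|122 − 122| = 0.

0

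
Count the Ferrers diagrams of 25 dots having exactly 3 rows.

There are too many to list fully; the first 12 (by largest part) are:
1, 1, 23
1, 2, 22
1, 3, 21
2, 2, 21
1, 4, 20
2, 3, 20
1, 5, 19
2, 4, 19
3, 3, 19
1, 6, 18
2, 5, 18
3, 4, 18
…and 40 more, for 52 total.

52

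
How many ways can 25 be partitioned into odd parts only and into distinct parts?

12

They are:
25
21+3+1
19+5+1
17+7+1
17+5+3
15+9+1
15+7+3
13+11+1
13+9+3
13+7+5
11+9+5
9+7+5+3+1
That's 12 in total.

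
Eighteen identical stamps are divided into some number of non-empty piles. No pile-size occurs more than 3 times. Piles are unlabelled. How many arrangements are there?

208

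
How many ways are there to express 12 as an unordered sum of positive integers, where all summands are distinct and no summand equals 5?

11

Listing the qualifying partitions of 12:
12
11,1
10,2
9,3
9,2,1
8,4
8,3,1
7,4,1
7,3,2
6,4,2
6,3,2,1
Counting gives 11.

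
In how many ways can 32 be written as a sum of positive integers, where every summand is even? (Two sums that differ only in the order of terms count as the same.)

231

There are 231 such partitions.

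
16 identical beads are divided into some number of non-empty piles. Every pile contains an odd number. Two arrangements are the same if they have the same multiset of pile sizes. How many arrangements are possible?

32

A partial list (first 12 by largest part):
15, 1
13, 3
13, 1, 1, 1
11, 5
11, 3, 1, 1
11, 1, 1, 1, 1, 1
9, 7
9, 5, 1, 1
9, 3, 3, 1
9, 3, 1, 1, 1, 1
9, 1, 1, 1, 1, 1, 1, 1
7, 7, 1, 1
…and 20 more, for 32 total.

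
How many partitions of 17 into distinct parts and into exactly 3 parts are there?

16

Enumerating:
1, 2, 14
1, 3, 13
1, 4, 12
2, 3, 12
1, 5, 11
2, 4, 11
1, 6, 10
2, 5, 10
3, 4, 10
1, 7, 9
2, 6, 9
3, 5, 9
2, 7, 8
3, 6, 8
4, 5, 8
4, 6, 7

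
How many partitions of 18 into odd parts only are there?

A partial list (first 12 by largest part):
17,1
15,3
15,1,1,1
13,5
13,3,1,1
13,1,1,1,1,1
11,7
11,5,1,1
11,3,3,1
11,3,1,1,1,1
11,1,1,1,1,1,1,1
9,9
…and 34 more, for 46 total.

46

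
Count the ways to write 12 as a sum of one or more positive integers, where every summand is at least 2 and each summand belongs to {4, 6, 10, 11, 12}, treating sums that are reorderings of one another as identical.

The partitions of 12 that satisfy the conditions:
12
6,6
4,4,4
Counting gives 3.

3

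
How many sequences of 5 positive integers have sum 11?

Equivalently, choose which 4 of the 10 gaps become plus signs: C(10,4) = 210.

210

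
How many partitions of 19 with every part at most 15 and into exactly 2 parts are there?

6

Enumerating:
15,4
14,5
13,6
12,7
11,8
10,9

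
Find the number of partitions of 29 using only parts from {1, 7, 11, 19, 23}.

Listing the qualifying partitions of 29:
23 + 1 + 1 + 1 + 1 + 1 + 1
19 + 7 + 1 + 1 + 1
19 + 1 + 1 + 1 + 1 + 1 + 1 + 1 + 1 + 1 + 1
11 + 11 + 7
11 + 11 + 1 + 1 + 1 + 1 + 1 + 1 + 1
11 + 7 + 7 + 1 + 1 + 1 + 1
11 + 7 + 1 + 1 + 1 + 1 + 1 + 1 + 1 + 1 + 1 + 1 + 1
11 + 1 + 1 + 1 + 1 + 1 + 1 + 1 + 1 + 1 + 1 + 1 + 1 + 1 + 1 + 1 + 1 + 1 + 1
7 + 7 + 7 + 7 + 1
7 + 7 + 7 + 1 + 1 + 1 + 1 + 1 + 1 + 1 + 1
7 + 7 + 1 + 1 + 1 + 1 + 1 + 1 + 1 + 1 + 1 + 1 + 1 + 1 + 1 + 1 + 1
7 + 1 + 1 + 1 + 1 + 1 + 1 + 1 + 1 + 1 + 1 + 1 + 1 + 1 + 1 + 1 + 1 + 1 + 1 + 1 + 1 + 1 + 1
1 + 1 + 1 + 1 + 1 + 1 + 1 + 1 + 1 + 1 + 1 + 1 + 1 + 1 + 1 + 1 + 1 + 1 + 1 + 1 + 1 + 1 + 1 + 1 + 1 + 1 + 1 + 1 + 1
Counting gives 13.

13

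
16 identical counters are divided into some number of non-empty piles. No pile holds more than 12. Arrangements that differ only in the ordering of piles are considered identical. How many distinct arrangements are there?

There are 224 such partitions.

224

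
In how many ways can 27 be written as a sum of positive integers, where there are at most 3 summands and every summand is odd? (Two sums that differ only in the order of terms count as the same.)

20

Listing the qualifying partitions of 27:
27
1+1+25
1+3+23
1+5+21
3+3+21
1+7+19
3+5+19
1+9+17
3+7+17
5+5+17
1+11+15
3+9+15
5+7+15
1+13+13
3+11+13
5+9+13
7+7+13
5+11+11
7+9+11
9+9+9
That's 20 in total.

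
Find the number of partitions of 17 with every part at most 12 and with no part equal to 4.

Systematic enumeration (by largest part, then next-largest, …) yields 185.

185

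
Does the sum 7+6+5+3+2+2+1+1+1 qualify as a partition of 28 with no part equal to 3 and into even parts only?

No

The parts sum to 28, and the condition 'no summand equals 3' is violated.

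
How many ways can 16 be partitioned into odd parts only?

32

A partial list (first 12 by largest part):
15, 1
13, 3
13, 1, 1, 1
11, 5
11, 3, 1, 1
11, 1, 1, 1, 1, 1
9, 7
9, 5, 1, 1
9, 3, 3, 1
9, 3, 1, 1, 1, 1
9, 1, 1, 1, 1, 1, 1, 1
7, 7, 1, 1
…and 20 more, for 32 total.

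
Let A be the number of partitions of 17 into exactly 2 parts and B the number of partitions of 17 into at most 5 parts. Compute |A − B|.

Partitions of 17 into exactly 2 parts: 8.
Partitions of 17 into at most 5 parts: 119.
|8 − 119| = 111.

111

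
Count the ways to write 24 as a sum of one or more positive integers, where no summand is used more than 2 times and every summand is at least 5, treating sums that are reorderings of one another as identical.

Listing the qualifying partitions of 24:
24
5, 19
6, 18
7, 17
8, 16
9, 15
10, 14
5, 5, 14
11, 13
5, 6, 13
12, 12
5, 7, 12
6, 6, 12
5, 8, 11
6, 7, 11
5, 9, 10
6, 8, 10
7, 7, 10
6, 9, 9
7, 8, 9
5, 5, 6, 8
5, 5, 7, 7
5, 6, 6, 7
Counting gives 23.

23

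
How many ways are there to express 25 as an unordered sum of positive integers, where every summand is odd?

142

There are 142 such partitions.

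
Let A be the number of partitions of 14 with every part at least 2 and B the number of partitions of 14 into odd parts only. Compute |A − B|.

Partitions of 14 with every part at least 2: 34.
Partitions of 14 into odd parts only: 22.
|34 − 22| = 12.

12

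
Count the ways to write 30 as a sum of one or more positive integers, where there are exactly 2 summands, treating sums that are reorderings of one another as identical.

They are:
29,1
28,2
27,3
26,4
25,5
24,6
23,7
22,8
21,9
20,10
19,11
18,12
17,13
16,14
15,15
Counting gives 15.

15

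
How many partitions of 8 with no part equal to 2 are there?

Listing the qualifying partitions of 8:
8
7+1
6+1+1
5+3
5+1+1+1
4+4
4+3+1
4+1+1+1+1
3+3+1+1
3+1+1+1+1+1
1+1+1+1+1+1+1+1

11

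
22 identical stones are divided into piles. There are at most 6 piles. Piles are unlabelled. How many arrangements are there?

391

Systematic enumeration (by largest part, then next-largest, …) yields 391.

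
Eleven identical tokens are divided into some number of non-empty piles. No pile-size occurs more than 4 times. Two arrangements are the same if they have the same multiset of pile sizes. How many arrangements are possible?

44

There are too many to list fully; the first 12 (by largest part) are:
11
10,1
9,2
9,1,1
8,3
8,2,1
8,1,1,1
7,4
7,3,1
7,2,2
7,2,1,1
7,1,1,1,1
…and 32 more, for 44 total.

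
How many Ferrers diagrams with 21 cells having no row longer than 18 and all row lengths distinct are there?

There are 73 such partitions.

73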